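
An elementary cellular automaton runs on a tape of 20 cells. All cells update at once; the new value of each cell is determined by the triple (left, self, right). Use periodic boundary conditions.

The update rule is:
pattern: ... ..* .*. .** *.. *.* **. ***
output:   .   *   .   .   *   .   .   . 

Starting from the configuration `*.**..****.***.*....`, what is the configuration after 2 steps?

*..*..*........*.**.

....**..........*..*
*..*..*........*.**.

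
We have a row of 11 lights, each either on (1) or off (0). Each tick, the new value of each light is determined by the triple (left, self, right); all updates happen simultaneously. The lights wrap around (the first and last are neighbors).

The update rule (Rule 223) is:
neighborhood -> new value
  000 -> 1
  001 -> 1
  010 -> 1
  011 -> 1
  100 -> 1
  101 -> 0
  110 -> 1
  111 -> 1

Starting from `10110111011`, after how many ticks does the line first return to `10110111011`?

1

tick 1: 10110111011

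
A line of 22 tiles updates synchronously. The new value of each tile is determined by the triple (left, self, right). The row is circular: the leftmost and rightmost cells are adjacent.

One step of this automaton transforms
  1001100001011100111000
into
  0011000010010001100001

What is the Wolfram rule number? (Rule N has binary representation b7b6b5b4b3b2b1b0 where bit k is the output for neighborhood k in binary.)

position 12: 111 → 0  (bit 7 = 0)
position 4: 110 → 0  (bit 6 = 0)
position 10: 101 → 0  (bit 5 = 0)
position 1: 100 → 0  (bit 4 = 0)
position 3: 011 → 1  (bit 3 = 1)
position 0: 010 → 0  (bit 2 = 0)
position 2: 001 → 1  (bit 1 = 1)
position 6: 000 → 0  (bit 0 = 0)
bits b7..b0 = 00001010 = 10

10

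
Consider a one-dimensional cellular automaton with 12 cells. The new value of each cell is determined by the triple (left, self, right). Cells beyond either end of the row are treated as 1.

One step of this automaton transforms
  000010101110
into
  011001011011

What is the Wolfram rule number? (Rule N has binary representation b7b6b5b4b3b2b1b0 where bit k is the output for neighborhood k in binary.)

position 9: 111 → 0  (bit 7 = 0)
position 10: 110 → 1  (bit 6 = 1)
position 5: 101 → 1  (bit 5 = 1)
position 0: 100 → 0  (bit 4 = 0)
position 8: 011 → 1  (bit 3 = 1)
position 4: 010 → 0  (bit 2 = 0)
position 3: 001 → 0  (bit 1 = 0)
position 1: 000 → 1  (bit 0 = 1)
bits b7..b0 = 01101001 = 105

105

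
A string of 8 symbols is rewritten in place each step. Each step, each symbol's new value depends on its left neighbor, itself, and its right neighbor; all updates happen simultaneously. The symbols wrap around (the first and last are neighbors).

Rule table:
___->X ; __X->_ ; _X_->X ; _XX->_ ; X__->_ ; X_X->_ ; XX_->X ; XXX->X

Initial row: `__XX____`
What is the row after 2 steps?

X__X_XXX
X__X__XX

X__X__XX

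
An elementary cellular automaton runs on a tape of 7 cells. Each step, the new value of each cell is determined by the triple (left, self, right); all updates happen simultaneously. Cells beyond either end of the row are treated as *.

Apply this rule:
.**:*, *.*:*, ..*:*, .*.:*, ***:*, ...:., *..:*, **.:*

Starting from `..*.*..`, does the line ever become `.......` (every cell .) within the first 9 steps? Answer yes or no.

step 1: *******
step 2: *******  (fixed point — unchanged through step 9)
step 9 is *******, still not uniform .

no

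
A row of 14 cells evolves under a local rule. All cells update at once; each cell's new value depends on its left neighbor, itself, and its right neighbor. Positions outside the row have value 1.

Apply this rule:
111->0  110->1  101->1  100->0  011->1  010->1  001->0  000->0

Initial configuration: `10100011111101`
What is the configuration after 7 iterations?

00100010000100

iteration 1: 11100010000111
iteration 2: 00100010000100
iteration 3: 00100010000100  (fixed point — unchanged through iteration 7)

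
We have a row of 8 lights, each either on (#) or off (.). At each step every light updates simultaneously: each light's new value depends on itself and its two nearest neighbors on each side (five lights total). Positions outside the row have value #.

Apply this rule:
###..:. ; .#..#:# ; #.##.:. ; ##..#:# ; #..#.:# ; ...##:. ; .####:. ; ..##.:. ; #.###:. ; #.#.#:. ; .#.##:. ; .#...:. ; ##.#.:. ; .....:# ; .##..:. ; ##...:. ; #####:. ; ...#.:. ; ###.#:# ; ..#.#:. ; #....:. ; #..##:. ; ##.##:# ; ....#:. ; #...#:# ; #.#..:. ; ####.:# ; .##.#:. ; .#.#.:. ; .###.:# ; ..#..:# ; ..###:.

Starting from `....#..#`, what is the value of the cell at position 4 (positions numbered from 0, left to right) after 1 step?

....##..
position 4 holds #

#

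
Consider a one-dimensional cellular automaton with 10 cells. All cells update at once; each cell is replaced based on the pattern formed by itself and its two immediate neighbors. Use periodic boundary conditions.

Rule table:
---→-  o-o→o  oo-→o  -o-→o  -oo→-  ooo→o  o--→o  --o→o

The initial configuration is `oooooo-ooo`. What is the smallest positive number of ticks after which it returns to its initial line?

10

ooooooo-oo
oooooooo-o
ooooooooo-
-ooooooooo
o-oooooooo
oo-ooooooo
ooo-oooooo
oooo-ooooo
ooooo-oooo
oooooo-ooo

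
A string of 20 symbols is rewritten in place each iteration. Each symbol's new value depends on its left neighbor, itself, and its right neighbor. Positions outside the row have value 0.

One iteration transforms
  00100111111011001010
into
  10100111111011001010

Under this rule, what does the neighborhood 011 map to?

1

At position 5 the neighborhood is 011; the next row has 1 there.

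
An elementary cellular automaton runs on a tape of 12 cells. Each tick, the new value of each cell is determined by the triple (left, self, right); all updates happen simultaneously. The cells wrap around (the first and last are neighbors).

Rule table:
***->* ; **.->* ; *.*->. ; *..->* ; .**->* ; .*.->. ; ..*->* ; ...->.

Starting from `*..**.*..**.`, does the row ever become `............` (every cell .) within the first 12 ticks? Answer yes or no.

tick 1: .****..****.
tick 2: ************
tick 3: ************  (fixed point — unchanged through tick 12)
tick 12 is ************, still not uniform .

no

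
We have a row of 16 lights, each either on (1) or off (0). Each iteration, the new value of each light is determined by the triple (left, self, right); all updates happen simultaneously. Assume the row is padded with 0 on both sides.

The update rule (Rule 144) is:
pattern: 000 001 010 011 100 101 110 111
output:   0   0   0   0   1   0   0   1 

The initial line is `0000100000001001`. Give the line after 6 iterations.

0000010000000100
0000001000000010
0000000100000001
0000000010000000
0000000001000000
0000000000100000

0000000000100000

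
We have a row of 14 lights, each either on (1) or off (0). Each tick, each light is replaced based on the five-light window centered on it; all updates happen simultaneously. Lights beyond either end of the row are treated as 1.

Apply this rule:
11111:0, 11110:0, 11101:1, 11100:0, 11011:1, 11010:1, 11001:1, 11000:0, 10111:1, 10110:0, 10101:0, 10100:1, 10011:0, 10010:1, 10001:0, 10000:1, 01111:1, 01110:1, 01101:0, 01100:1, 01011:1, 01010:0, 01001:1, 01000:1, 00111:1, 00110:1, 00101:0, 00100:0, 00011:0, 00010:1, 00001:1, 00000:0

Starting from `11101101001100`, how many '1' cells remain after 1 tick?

00110011101110
count of 1: 8

8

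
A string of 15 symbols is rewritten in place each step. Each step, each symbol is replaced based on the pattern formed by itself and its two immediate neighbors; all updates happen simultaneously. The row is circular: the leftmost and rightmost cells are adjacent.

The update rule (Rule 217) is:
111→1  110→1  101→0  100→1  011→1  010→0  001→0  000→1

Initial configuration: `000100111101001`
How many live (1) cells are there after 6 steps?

110010111100100
111000111110010
111110111111000
111110111111110
111110111111110  (fixed point — unchanged through step 6)
count of 1: 13

13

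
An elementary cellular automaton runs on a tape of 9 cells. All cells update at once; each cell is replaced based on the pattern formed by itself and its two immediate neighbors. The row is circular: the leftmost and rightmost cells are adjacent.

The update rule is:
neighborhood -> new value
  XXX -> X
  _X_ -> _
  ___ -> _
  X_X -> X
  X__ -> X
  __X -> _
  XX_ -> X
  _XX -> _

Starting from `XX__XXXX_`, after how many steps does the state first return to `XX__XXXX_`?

_XX__XXXX
X_XX__XXX
XX_XX__XX
XXX_XX__X
XXXX_XX__
_XXXX_XX_
__XXXX_XX
X__XXXX_X
XX__XXXX_

9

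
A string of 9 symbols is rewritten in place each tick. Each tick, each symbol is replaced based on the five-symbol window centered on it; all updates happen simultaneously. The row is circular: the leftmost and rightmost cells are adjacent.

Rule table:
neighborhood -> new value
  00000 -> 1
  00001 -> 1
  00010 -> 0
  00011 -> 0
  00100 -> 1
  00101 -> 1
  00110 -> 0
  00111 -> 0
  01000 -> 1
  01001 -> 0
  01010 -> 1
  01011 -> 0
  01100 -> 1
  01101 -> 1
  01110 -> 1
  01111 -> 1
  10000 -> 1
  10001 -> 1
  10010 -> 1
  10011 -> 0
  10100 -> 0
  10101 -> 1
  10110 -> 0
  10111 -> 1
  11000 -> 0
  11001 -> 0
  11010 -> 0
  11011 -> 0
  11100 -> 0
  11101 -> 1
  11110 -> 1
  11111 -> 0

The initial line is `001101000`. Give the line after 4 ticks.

tick 1: 100100111
tick 2: 001100011
tick 3: 000101001
tick 4: 110110011

110110011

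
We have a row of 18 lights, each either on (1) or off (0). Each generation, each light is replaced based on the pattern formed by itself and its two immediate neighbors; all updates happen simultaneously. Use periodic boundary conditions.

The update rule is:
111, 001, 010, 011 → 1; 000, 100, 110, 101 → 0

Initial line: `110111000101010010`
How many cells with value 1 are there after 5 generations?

10

100110001101010110
101100011001010100
101000110011010101
001001100110010101
011011001100110101
count of 1: 10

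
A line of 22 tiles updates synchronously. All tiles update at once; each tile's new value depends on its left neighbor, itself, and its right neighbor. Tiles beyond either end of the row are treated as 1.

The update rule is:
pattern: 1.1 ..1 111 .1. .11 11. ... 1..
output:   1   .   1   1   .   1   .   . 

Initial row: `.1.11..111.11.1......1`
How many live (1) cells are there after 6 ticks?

7

111.1...111.111.......
11111....111.11.......
11111.....111.1.......
11111......1111.......
11111.......111.......
11111........11.......
count of 1: 7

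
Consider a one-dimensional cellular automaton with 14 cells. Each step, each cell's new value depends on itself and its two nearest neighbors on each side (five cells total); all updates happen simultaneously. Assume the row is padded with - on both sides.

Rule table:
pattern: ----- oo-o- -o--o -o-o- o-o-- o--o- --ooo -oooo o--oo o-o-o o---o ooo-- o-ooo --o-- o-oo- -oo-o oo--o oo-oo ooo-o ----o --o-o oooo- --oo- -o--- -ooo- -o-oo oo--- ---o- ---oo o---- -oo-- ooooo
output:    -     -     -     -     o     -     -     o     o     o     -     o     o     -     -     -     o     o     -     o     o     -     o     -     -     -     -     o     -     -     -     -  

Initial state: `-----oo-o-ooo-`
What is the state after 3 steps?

---o-o--o-o-o-
-ooo-o--o-o-o-
-----o--o-o-o-

-----o--o-o-o-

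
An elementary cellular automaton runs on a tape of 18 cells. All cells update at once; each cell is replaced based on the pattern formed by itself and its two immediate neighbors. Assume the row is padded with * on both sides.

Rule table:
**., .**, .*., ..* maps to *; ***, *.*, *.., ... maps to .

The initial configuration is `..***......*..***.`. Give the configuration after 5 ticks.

.**.*.....**.**.*.
.**.*....***.**.*.
.**.*...**.*.**.*.
.**.*..***.*.**.*.
.**.*.**.*.*.**.*.

.**.*.**.*.*.**.*.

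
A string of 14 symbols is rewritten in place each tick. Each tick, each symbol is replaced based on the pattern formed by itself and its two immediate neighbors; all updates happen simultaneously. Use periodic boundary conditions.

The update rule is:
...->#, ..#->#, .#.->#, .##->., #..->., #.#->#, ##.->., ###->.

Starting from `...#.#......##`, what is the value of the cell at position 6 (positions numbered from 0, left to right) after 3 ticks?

#

tick 1: .#####.#####..
tick 2: #.....#......#
tick 3: ..#####.#####.
position 6 holds #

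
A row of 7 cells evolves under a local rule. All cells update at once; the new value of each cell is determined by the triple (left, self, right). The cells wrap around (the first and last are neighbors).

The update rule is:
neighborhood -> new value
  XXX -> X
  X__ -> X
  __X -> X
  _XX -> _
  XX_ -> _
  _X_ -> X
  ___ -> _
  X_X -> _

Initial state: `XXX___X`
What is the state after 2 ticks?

___X_X_

XX_X_X_
___X_X_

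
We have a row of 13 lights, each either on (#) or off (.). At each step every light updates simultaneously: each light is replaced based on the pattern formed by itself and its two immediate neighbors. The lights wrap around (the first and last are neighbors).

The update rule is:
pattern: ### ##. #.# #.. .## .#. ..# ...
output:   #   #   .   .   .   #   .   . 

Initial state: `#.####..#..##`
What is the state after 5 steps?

#..###..#...#
#...##..#....
#....#..#....
#....#..#....  (fixed point — unchanged through step 5)

#....#..#....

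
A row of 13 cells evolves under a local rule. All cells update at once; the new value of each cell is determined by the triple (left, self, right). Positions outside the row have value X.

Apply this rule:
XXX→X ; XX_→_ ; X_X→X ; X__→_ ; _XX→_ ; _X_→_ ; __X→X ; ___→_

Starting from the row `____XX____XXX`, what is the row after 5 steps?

___X_____X_XX
__X_____X_X_X
_X_____X_X_X_
X_____X_X_X_X
_____X_X_X_X_

_____X_X_X_X_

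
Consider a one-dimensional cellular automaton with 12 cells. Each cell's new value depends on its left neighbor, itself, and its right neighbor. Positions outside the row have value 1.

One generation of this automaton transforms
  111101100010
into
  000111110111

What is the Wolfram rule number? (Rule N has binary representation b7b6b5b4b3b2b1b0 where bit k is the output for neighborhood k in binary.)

126

position 0: 111 → 0  (bit 7 = 0)
position 3: 110 → 1  (bit 6 = 1)
position 4: 101 → 1  (bit 5 = 1)
position 7: 100 → 1  (bit 4 = 1)
position 5: 011 → 1  (bit 3 = 1)
position 10: 010 → 1  (bit 2 = 1)
position 9: 001 → 1  (bit 1 = 1)
position 8: 000 → 0  (bit 0 = 0)
bits b7..b0 = 01111110 = 126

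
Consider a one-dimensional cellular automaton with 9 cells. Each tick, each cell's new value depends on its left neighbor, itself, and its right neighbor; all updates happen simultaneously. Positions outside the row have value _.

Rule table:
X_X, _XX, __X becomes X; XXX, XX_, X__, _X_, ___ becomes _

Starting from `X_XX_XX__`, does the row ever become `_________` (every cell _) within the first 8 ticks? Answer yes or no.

yes

tick 1: _XX_XX___
tick 2: XX_XX____
tick 3: X_XX_____
tick 4: _XX______
tick 5: XX_______
tick 6: X________
tick 7: _________
all cells are _ at tick 7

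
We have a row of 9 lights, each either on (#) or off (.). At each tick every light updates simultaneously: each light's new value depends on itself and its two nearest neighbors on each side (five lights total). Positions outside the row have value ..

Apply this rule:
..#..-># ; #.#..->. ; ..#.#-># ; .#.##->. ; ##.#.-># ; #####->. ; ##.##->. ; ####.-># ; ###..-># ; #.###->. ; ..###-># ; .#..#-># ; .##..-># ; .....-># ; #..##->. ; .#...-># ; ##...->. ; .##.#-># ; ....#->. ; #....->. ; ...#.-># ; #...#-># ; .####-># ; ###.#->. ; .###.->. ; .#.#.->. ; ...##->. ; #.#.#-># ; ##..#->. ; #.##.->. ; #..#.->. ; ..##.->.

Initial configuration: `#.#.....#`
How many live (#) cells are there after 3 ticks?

#..#.#.##
##.#.#..#
.###..#.#
count of #: 5

5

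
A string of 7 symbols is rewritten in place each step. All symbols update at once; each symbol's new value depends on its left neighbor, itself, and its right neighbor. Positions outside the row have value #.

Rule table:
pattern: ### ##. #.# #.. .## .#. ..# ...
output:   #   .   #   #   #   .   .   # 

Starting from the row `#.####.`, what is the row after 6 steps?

.####.#
####.##
###.###
##.####
#.#####
.######

.######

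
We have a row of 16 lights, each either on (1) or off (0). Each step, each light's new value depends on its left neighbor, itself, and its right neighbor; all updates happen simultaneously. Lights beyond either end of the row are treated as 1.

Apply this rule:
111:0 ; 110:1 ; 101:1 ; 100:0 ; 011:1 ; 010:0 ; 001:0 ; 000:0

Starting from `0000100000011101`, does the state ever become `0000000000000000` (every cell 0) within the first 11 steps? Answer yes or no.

0000000000010111
0000000000001100
0000000000001100  (fixed point — unchanged through step 11)
step 11 is 0000000000001100, still not uniform 0

no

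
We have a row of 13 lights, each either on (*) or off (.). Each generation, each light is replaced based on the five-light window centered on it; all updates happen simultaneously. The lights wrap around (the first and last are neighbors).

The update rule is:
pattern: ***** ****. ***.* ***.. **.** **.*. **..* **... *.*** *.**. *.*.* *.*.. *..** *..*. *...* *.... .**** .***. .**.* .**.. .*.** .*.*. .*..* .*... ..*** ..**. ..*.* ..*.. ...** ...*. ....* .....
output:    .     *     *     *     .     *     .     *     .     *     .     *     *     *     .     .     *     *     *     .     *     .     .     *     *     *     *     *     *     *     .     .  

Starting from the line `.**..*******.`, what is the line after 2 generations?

generation 1: **..***...**.
generation 2: *..*****.***.

*..*****.***.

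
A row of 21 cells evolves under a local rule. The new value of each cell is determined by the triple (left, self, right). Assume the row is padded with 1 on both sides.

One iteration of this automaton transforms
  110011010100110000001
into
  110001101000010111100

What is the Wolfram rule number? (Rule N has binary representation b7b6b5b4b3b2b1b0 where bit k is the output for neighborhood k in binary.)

position 0: 111 → 1  (bit 7 = 1)
position 1: 110 → 1  (bit 6 = 1)
position 6: 101 → 1  (bit 5 = 1)
position 2: 100 → 0  (bit 4 = 0)
position 4: 011 → 0  (bit 3 = 0)
position 7: 010 → 0  (bit 2 = 0)
position 3: 001 → 0  (bit 1 = 0)
position 15: 000 → 1  (bit 0 = 1)
bits b7..b0 = 11100001 = 225

225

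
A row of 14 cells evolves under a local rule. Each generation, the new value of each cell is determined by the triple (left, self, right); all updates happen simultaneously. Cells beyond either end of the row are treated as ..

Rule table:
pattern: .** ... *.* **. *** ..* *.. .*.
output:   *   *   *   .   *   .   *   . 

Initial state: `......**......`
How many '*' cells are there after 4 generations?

10

*****.*.******
****.*.******.
***.*.******.*
**.*.******.*.
count of *: 10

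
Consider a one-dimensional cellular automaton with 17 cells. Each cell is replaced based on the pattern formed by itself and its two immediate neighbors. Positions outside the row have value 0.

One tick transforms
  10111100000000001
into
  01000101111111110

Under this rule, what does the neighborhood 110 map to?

At position 5 the neighborhood is 110; the next row has 1 there.

1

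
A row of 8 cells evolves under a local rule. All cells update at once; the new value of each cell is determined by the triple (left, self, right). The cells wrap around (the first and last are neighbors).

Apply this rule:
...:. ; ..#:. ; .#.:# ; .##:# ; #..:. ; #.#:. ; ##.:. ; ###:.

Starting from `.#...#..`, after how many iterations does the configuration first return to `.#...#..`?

.#...#..

1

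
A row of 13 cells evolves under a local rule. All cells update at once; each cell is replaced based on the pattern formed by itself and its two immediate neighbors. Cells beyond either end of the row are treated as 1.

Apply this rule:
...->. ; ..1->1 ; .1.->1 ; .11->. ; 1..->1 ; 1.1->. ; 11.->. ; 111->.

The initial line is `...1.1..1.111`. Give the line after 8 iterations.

...........1.

1.11.1111....
.........1..1
1.......1111.
.1.....1.....
.11...111...1
...1.1...1.1.
1.11.11.11.1.
...........1.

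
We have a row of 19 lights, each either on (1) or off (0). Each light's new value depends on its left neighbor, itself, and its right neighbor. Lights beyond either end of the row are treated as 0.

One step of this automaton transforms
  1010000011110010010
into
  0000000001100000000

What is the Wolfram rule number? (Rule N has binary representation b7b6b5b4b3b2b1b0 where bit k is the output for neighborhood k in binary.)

position 9: 111 → 1  (bit 7 = 1)
position 11: 110 → 0  (bit 6 = 0)
position 1: 101 → 0  (bit 5 = 0)
position 3: 100 → 0  (bit 4 = 0)
position 8: 011 → 0  (bit 3 = 0)
position 0: 010 → 0  (bit 2 = 0)
position 7: 001 → 0  (bit 1 = 0)
position 4: 000 → 0  (bit 0 = 0)
bits b7..b0 = 10000000 = 128

128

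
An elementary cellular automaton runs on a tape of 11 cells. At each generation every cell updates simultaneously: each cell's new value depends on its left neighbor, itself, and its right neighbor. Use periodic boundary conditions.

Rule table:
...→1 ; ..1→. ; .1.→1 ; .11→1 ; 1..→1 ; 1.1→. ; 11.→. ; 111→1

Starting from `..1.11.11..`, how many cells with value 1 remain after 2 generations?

1.1.1..1.11
..1.11.1.11
count of 1: 6

6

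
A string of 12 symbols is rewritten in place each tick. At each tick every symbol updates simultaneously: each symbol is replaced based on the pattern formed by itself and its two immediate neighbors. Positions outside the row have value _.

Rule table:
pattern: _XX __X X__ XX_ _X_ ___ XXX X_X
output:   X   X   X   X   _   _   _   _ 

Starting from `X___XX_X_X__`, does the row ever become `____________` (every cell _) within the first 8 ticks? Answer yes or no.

no

_X_XXX____X_
X__X_XX__X_X
_XX__XXXX___
XXXXXX__XX__
X____XXXXXX_
_X__XX____XX
X_XXXXX__XXX
__X___XXXX_X
tick 8 is __X___XXXX_X, still not uniform _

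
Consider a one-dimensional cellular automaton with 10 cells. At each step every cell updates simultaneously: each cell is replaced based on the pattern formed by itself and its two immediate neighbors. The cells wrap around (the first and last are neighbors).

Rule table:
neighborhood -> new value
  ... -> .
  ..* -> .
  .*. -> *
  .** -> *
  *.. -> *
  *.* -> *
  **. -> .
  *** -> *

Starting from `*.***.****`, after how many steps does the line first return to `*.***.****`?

10

.***.*****
***.*****.
**.*****.*
*.*****.**
.*****.***
*****.***.
****.***.*
***.***.**
**.***.***
*.***.****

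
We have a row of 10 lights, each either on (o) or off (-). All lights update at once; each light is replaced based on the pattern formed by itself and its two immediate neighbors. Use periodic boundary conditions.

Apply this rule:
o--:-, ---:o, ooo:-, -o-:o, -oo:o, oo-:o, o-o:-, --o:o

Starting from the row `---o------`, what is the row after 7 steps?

oooo-ooooo
---o-o----
oooo-o-ooo
---o-o-o--
oooo-o-o-o
---o-o-o-o
-ooo-o-o-o

-ooo-o-o-o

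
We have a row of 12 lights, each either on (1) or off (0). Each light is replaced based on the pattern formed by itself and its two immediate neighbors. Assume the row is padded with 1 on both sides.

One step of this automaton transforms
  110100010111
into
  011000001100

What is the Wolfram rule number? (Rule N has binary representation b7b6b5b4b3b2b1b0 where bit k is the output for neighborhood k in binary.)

104

position 0: 111 → 0  (bit 7 = 0)
position 1: 110 → 1  (bit 6 = 1)
position 2: 101 → 1  (bit 5 = 1)
position 4: 100 → 0  (bit 4 = 0)
position 9: 011 → 1  (bit 3 = 1)
position 3: 010 → 0  (bit 2 = 0)
position 6: 001 → 0  (bit 1 = 0)
position 5: 000 → 0  (bit 0 = 0)
bits b7..b0 = 01101000 = 104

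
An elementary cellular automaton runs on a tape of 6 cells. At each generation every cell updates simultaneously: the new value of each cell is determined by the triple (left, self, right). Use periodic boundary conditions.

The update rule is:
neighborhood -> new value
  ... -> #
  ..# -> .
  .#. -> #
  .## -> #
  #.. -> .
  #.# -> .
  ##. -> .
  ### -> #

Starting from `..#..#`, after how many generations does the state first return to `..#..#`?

..#..#

1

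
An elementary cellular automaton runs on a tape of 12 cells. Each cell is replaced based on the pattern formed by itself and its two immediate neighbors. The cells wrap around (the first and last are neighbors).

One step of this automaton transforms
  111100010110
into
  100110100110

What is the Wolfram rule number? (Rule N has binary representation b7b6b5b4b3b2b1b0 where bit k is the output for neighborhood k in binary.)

position 1: 111 → 0  (bit 7 = 0)
position 3: 110 → 1  (bit 6 = 1)
position 8: 101 → 0  (bit 5 = 0)
position 4: 100 → 1  (bit 4 = 1)
position 0: 011 → 1  (bit 3 = 1)
position 7: 010 → 0  (bit 2 = 0)
position 6: 001 → 1  (bit 1 = 1)
position 5: 000 → 0  (bit 0 = 0)
bits b7..b0 = 01011010 = 90

90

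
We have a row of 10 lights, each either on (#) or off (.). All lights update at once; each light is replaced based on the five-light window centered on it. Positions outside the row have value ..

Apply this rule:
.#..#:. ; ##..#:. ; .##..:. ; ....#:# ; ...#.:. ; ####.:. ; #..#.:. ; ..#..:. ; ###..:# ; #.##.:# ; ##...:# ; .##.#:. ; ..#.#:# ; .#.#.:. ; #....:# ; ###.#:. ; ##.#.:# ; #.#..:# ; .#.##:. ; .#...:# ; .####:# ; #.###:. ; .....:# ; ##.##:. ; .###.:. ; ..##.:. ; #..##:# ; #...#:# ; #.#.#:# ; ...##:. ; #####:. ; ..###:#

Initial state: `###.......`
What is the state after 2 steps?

#.########
#..#.....#

#..#.....#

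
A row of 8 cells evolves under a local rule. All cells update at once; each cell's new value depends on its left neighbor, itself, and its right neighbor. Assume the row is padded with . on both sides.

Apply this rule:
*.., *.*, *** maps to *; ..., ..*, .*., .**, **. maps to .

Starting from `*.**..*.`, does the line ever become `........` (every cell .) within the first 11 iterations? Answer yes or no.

iteration 1: .*..*..*
iteration 2: ..*..*..
iteration 3: ...*..*.
iteration 4: ....*..*
iteration 5: .....*..
iteration 6: ......*.
iteration 7: .......*
iteration 8: ........
all cells are . at iteration 8

yes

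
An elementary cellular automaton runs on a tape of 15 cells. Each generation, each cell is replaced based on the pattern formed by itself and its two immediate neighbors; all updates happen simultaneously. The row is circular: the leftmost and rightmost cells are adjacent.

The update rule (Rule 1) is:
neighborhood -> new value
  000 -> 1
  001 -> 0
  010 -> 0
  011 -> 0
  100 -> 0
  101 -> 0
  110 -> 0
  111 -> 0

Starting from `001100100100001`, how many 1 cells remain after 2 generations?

generation 1: 000000000001100
generation 2: 111111111100001
count of 1: 11

11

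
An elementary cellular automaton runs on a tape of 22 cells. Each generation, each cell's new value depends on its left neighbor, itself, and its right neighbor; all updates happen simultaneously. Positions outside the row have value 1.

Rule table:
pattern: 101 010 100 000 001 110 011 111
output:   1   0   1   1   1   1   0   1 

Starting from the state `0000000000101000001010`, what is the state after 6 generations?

1111111111111110101111

generation 1: 1111111111010111110101
generation 2: 1111111111101011111010
generation 3: 1111111111110101111101
generation 4: 1111111111111010111110
generation 5: 1111111111111101011111
generation 6: 1111111111111110101111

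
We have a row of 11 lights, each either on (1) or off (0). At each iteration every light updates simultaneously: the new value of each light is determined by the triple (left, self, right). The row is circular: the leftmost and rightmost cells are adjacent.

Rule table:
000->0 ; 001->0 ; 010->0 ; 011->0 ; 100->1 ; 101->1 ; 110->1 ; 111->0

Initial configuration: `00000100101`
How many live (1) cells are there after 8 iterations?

10000010010
01000001001
10100000100
01010000010
00101000001
10010100000
01001010000
00100101000
count of 1: 3

3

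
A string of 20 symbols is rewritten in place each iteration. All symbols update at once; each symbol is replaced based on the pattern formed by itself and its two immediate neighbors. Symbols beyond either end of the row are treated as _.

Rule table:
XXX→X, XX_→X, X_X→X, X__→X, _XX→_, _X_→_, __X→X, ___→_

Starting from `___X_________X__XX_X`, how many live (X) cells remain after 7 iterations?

10

iteration 1: __X_X_______X_XX_XX_
iteration 2: _X_X_X_____X_X_XX_XX
iteration 3: X_X_X_X___X_X_X_XX_X
iteration 4: _X_X_X_X_X_X_X_X_XX_
iteration 5: X_X_X_X_X_X_X_X_X_XX
iteration 6: _X_X_X_X_X_X_X_X_X_X
iteration 7: X_X_X_X_X_X_X_X_X_X_
count of X: 10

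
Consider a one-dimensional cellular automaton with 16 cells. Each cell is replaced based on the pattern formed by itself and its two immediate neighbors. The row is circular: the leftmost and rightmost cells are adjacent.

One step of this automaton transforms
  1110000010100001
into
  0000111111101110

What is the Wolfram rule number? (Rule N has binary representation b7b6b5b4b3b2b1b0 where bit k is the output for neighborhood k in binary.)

position 0: 111 → 0  (bit 7 = 0)
position 2: 110 → 0  (bit 6 = 0)
position 9: 101 → 1  (bit 5 = 1)
position 3: 100 → 0  (bit 4 = 0)
position 15: 011 → 0  (bit 3 = 0)
position 8: 010 → 1  (bit 2 = 1)
position 7: 001 → 1  (bit 1 = 1)
position 4: 000 → 1  (bit 0 = 1)
bits b7..b0 = 00100111 = 39

39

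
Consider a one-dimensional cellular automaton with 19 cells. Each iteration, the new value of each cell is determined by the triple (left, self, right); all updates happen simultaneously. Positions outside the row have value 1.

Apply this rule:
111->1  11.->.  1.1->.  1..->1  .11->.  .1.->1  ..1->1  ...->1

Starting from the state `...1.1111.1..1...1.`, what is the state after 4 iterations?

1111..11..11111111.
111.11..11.111111..
11....11....1111.11
1.1111..1111.11...1

1.1111..1111.11...1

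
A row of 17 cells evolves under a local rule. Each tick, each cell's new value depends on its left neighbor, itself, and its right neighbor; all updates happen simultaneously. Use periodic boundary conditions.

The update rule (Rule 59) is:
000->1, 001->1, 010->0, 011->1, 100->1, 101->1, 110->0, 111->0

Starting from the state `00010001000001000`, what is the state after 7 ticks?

11111101110111110

11101110111110111
00011001100001100
11110111011111011
00001100110000110
11111011101111101
00000110011000011
11111101110111110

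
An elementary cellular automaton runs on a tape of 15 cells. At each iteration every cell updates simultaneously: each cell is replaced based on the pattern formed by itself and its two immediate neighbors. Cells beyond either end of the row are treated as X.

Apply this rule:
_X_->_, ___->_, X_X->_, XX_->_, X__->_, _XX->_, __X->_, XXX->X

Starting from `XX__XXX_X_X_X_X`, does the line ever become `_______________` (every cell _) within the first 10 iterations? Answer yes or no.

yes

X____X_________
_______________
all cells are _ at iteration 2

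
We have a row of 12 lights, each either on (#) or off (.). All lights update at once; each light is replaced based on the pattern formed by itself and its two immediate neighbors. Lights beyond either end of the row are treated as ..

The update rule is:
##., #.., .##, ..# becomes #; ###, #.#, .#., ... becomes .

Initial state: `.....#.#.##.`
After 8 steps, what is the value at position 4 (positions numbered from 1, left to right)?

.

....#....###
...#.#..##.#
..#...####..
.#.#.##..##.
#....#######
.#..##.....#
#.#####...#.
..#...##.#.#
position 4 holds .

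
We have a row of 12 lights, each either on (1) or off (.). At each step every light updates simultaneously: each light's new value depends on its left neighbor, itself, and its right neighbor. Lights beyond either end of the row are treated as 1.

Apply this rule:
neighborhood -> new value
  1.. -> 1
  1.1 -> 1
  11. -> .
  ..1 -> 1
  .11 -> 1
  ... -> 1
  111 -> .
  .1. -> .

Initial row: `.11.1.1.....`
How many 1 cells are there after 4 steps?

11.1.1.11111
..1.1.11....
11.1.11.1111
..1.11.11...
count of 1: 5

5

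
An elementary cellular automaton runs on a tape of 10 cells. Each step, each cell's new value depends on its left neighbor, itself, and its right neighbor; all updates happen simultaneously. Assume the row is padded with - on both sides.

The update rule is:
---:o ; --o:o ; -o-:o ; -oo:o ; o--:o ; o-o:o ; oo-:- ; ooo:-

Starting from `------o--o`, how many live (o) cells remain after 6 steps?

oooooooooo
o---------
oooooooooo  (repeats step 1; period 2)
step 6: o---------
count of o: 1

1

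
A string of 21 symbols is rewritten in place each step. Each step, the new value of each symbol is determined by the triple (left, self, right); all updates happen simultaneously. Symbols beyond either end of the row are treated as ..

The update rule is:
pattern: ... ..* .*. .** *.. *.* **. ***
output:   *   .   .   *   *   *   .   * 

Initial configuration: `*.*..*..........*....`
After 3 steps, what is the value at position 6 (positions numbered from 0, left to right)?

*

.*.*..*********..****
..*.*.********.*.***.
*..*.********.*.***.*
position 6 holds *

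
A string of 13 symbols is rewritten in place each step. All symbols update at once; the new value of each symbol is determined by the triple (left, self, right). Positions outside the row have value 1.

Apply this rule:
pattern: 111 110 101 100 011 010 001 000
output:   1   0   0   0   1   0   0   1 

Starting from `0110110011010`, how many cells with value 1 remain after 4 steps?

4

0100100010000
0000001000110
0111100010100
0111001000000
count of 1: 4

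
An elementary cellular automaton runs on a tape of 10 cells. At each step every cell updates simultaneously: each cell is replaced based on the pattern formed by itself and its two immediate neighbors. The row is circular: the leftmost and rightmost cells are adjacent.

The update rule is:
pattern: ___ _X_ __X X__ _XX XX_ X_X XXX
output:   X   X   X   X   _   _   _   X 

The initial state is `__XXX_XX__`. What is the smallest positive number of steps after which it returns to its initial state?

XX_X____XX
X__XXXXX_X
_XX_XXX___
X____X_XXX
_XXXXX__XX
__XXX_XX__

6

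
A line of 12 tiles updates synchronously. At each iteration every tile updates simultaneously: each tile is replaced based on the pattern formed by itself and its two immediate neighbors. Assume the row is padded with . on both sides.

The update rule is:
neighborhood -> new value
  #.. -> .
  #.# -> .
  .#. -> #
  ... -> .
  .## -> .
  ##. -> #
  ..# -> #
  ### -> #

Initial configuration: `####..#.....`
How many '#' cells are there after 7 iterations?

4

iteration 1: .###.##.....
iteration 2: #.##..#.....
iteration 3: #..#.##.....
iteration 4: #.##..#.....  (repeats iteration 2; period 2)
iteration 7: #..#.##.....
count of #: 4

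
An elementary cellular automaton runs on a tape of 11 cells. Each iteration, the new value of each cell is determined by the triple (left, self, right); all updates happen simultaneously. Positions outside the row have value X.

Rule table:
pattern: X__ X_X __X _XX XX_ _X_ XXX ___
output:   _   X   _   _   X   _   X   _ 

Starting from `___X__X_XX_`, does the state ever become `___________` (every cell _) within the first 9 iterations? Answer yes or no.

yes

iteration 1: _______X_XX
iteration 2: ________X_X
iteration 3: _________X_
iteration 4: __________X
iteration 5: ___________
all cells are _ at iteration 5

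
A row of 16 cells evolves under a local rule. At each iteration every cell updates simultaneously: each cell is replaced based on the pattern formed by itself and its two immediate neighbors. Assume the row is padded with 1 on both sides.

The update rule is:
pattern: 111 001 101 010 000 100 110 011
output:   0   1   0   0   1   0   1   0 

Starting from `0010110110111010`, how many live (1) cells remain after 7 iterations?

0100010010001000
0001100100110011
0110101001010100
0010000010000001
0100111100111110
0001000101000010
0110011000011100
count of 1: 7

7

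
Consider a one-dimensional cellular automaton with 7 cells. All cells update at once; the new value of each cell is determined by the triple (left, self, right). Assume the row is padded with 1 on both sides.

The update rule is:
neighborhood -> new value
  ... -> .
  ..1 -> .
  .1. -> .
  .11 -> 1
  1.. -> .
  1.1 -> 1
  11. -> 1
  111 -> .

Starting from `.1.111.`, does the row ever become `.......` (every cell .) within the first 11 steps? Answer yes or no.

1.11.11
111111.
.....11
.....1.
......1
......1  (fixed point — unchanged through step 11)
step 11 is ......1, still not uniform .

no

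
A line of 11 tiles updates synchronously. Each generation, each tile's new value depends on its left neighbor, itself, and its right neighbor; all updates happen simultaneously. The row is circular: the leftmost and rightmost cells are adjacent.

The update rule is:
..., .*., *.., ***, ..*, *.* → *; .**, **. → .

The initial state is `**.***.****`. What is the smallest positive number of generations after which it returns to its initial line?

4

generation 1: *.*.*.*.***
generation 2: .*******.**
generation 3: *.*****.*..
generation 4: **.***.****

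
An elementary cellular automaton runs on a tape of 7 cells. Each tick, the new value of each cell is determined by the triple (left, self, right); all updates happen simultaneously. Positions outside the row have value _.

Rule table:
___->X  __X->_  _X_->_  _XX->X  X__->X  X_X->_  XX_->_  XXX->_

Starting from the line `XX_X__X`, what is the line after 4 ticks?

______X

tick 1: X___X__
tick 2: _XX__XX
tick 3: _X_X_X_
tick 4: ______X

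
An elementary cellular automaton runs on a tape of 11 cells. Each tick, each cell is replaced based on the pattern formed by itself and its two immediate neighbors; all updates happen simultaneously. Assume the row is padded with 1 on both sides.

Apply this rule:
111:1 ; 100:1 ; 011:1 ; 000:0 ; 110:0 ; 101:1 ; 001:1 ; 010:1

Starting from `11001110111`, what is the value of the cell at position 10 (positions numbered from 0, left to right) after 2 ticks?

10111101111
01111011111
position 10 holds 1

1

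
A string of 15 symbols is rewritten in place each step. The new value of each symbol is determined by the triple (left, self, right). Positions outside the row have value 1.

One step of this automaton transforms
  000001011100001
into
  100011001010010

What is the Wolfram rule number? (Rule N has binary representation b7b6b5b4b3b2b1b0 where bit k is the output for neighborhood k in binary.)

position 8: 111 → 1  (bit 7 = 1)
position 9: 110 → 0  (bit 6 = 0)
position 6: 101 → 0  (bit 5 = 0)
position 0: 100 → 1  (bit 4 = 1)
position 7: 011 → 0  (bit 3 = 0)
position 5: 010 → 1  (bit 2 = 1)
position 4: 001 → 1  (bit 1 = 1)
position 1: 000 → 0  (bit 0 = 0)
bits b7..b0 = 10010110 = 150

150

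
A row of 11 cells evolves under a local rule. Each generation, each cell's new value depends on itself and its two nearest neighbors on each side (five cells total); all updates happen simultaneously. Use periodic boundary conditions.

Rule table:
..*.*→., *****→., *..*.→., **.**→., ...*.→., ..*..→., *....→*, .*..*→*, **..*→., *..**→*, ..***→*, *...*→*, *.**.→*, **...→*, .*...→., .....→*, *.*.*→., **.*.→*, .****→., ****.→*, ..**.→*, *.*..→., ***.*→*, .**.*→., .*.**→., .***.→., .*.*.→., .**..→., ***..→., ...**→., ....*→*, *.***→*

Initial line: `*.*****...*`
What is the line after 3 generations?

.*...*.....

generation 1: ..*..*.**.*
generation 2: *..*...*.*.
generation 3: .*...*.....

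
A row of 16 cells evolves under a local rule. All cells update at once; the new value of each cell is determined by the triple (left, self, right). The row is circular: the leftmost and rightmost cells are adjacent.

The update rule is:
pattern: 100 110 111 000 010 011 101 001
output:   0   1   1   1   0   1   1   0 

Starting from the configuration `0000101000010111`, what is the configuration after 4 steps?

0110010011001111
1110000011001111
1110111011001111
1111111111001111

1111111111001111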